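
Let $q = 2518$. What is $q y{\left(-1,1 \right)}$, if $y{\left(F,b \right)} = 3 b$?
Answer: $7554$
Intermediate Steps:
$q y{\left(-1,1 \right)} = 2518 \cdot 3 \cdot 1 = 2518 \cdot 3 = 7554$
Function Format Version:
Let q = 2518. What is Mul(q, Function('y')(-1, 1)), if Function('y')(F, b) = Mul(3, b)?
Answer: 7554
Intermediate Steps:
Mul(q, Function('y')(-1, 1)) = Mul(2518, Mul(3, 1)) = Mul(2518, 3) = 7554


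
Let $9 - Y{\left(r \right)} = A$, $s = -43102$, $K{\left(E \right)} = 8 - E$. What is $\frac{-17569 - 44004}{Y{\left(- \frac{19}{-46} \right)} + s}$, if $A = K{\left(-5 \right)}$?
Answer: $\frac{61573}{43106} \approx 1.4284$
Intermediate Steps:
$A = 13$ ($A = 8 - -5 = 8 + 5 = 13$)
$Y{\left(r \right)} = -4$ ($Y{\left(r \right)} = 9 - 13 = -4$)
$\frac{-17569 - 44004}{Y{\left(- \frac{19}{-46} \right)} + s} = \frac{-17569 - 44004}{-4 - 43102} = - \frac{61573}{-43106} = \left(-61573\right) \left(- \frac{1}{43106}\right) = \frac{61573}{43106}$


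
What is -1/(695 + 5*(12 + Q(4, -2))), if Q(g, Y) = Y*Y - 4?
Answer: -1/755 ≈ -0.0013245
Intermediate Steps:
Q(g, Y) = -4 + Y**2 (Q(g, Y) = Y**2 - 4 = -4 + Y**2)
-1/(695 + 5*(12 + Q(4, -2))) = -1/(695 + 5*(12 + (-4 + (-2)**2))) = -1/(695 + 5*(12 + (-4 + 4))) = -1/(695 + 5*(12 + 0)) = -1/(695 + 5*12) = -1/(695 + 60) = -1/755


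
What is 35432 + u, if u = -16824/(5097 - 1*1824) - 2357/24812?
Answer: 958998696161/27069892 ≈ 35427.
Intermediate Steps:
u = -141717183/27069892 (u = -16824/(5097 - 1824) - 2357*1/24812 = -16824/3273 - 2357/24812 = -16824*1/3273 - 2357/24812 = -5608/1091 - 2357/24812 = -141717183/27069892 ≈ -5.2352)
35432 + u = 35432 - 141717183/27069892 = 958998696161/27069892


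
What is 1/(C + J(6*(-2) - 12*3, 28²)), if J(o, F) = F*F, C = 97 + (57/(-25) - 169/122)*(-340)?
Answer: 305/187879751 ≈ 1.6234e-6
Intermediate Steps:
C = 409671/305 (C = 97 + (57*(-1/25) - 169*1/122)*(-340) = 97 + (-57/25 - 169/122)*(-340) = 97 - 11179/3050*(-340) = 97 + 380086/305 = 409671/305 ≈ 1343.2)
J(o, F) = F²
1/(C + J(6*(-2) - 12*3, 28²)) = 1/(409671/305 + (28²)²) = 1/(409671/305 + 784²) = 1/(409671/305 + 614656) = 1/(187879751/305) = 305/187879751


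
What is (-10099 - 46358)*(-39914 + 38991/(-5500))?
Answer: 12396037153887/5500 ≈ 2.2538e+9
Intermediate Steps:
(-10099 - 46358)*(-39914 + 38991/(-5500)) = -56457*(-39914 + 38991*(-1/5500)) = -56457*(-39914 - 38991/5500) = -56457*(-219565991/5500) = 12396037153887/5500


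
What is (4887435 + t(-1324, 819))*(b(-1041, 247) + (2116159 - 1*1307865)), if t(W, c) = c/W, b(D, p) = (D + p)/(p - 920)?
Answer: 880022926359907344/222763 ≈ 3.9505e+12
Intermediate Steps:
b(D, p) = (D + p)/(-920 + p)
(4887435 + t(-1324, 819))*(b(-1041, 247) + (2116159 - 1*1307865)) = (4887435 + 819/(-1324))*((-1041 + 247)/(-920 + 247) + (2116159 - 1*1307865)) = (4887435 + 819*(-1/1324))*(-794/(-673) + (2116159 - 1307865)) = (4887435 - 819/1324)*(-1/673*(-794) + 808294) = 6470963121*(794/673 + 808294)/1324 = (6470963121/1324)*(543982656/673) = 880022926359907344/222763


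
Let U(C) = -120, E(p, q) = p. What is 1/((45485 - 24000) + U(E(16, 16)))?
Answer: 1/21365 ≈ 4.6806e-5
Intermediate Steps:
1/((45485 - 24000) + U(E(16, 16))) = 1/((45485 - 24000) - 120) = 1/(21485 - 120) = 1/21365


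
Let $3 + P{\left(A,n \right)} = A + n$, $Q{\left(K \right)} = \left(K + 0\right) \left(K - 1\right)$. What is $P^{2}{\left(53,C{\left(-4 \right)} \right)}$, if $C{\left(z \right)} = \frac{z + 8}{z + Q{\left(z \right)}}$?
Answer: $\frac{40401}{16} \approx 2525.1$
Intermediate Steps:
$Q{\left(K \right)} = K \left(-1 + K\right)$
$C{\left(z \right)} = \frac{8 + z}{z + z \left(-1 + z\right)}$ ($C{\left(z \right)} = \frac{z + 8}{z + z \left(-1 + z\right)} = \frac{8 + z}{z + z \left(-1 + z\right)}$)
$P{\left(A,n \right)} = -3 + A + n$ ($P{\left(A,n \right)} = -3 + \left(A + n\right) = -3 + A + n$)
$P^{2}{\left(53,C{\left(-4 \right)} \right)} = \left(-3 + 53 + \frac{8 - 4}{16}\right)^{2} = \left(-3 + 53 + \frac{1}{16} \cdot 4\right)^{2} = \left(-3 + 53 + \frac{1}{4}\right)^{2} = \left(\frac{201}{4}\right)^{2} = \frac{40401}{16}$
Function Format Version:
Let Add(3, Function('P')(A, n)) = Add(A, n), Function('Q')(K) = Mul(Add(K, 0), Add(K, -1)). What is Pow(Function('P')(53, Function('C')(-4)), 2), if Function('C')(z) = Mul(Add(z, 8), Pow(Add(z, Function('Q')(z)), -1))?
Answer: Rational(40401, 16) ≈ 2525.1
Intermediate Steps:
Function('Q')(K) = Mul(K, Add(-1, K))
Function('C')(z) = Mul(Pow(Add(z, Mul(z, Add(-1, z))), -1), Add(8, z)) (Function('C')(z) = Mul(Add(z, 8), Pow(Add(z, Mul(z, Add(-1, z))), -1)) = Mul(Add(8, z), Pow(Add(z, Mul(z, Add(-1, z))), -1)) = Mul(Pow(Add(z, Mul(z, Add(-1, z))), -1), Add(8, z)))
Function('P')(A, n) = Add(-3, A, n) (Function('P')(A, n) = Add(-3, Add(A, n)) = Add(-3, A, n))
Pow(Function('P')(53, Function('C')(-4)), 2) = Pow(Add(-3, 53, Mul(Pow(-4, -2), Add(8, -4))), 2) = Pow(Add(-3, 53, Mul(Rational(1, 16), 4)), 2) = Pow(Add(-3, 53, Rational(1, 4)), 2) = Pow(Rational(201, 4), 2) = Rational(40401, 16)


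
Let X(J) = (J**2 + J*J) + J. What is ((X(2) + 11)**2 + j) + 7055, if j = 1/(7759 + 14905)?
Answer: 169889345/22664 ≈ 7496.0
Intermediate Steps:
j = 1/22664 ≈ 4.4123e-5
X(J) = J + 2*J**2 (X(J) = (J**2 + J**2) + J = 2*J**2 + J = J + 2*J**2)
((X(2) + 11)**2 + j) + 7055 = ((2*(1 + 2*2) + 11)**2 + 1/22664) + 7055 = ((2*(1 + 4) + 11)**2 + 1/22664) + 7055 = ((2*5 + 11)**2 + 1/22664) + 7055 = ((10 + 11)**2 + 1/22664) + 7055 = (21**2 + 1/22664) + 7055 = (441 + 1/22664) + 7055 = 9994825/22664 + 7055 = 169889345/22664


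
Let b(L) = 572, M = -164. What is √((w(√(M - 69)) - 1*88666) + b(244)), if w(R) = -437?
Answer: I*√88531 ≈ 297.54*I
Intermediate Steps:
√((w(√(M - 69)) - 1*88666) + b(244)) = √((-437 - 1*88666) + 572) = √((-437 - 88666) + 572) = √(-89103 + 572) = √(-88531) = I*√88531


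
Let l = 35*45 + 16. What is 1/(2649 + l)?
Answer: 1/4240 ≈ 0.00023585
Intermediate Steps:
l = 1591 (l = 1575 + 16 = 1591)
1/(2649 + l) = 1/(2649 + 1591) = 1/4240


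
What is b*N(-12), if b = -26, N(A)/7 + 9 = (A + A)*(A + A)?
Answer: -103194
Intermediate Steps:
N(A) = -63 + 28*A² (N(A) = -63 + 7*((A + A)*(A + A)) = -63 + 7*((2*A)*(2*A)) = -63 + 7*(4*A²) = -63 + 28*A²)
b*N(-12) = -26*(-63 + 28*(-12)²) = -26*(-63 + 28*144) = -26*(-63 + 4032) = -26*3969 = -103194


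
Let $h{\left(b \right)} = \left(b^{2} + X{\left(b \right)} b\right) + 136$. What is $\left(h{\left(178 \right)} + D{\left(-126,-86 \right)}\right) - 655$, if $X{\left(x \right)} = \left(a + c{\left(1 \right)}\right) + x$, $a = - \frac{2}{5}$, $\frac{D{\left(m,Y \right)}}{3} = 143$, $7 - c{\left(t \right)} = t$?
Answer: $\frac{321374}{5} \approx 64275.0$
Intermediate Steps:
$c{\left(t \right)} = 7 - t$
$D{\left(m,Y \right)} = 429$ ($D{\left(m,Y \right)} = 3 \cdot 143 = 429$)
$a = - \frac{2}{5}$ ($a = \left(-2\right) \frac{1}{5} = - \frac{2}{5} \approx -0.4$)
$X{\left(x \right)} = \frac{28}{5} + x$ ($X{\left(x \right)} = \left(- \frac{2}{5} + \left(7 - 1\right)\right) + x = \left(- \frac{2}{5} + 6\right) + x = \frac{28}{5} + x$)
$h{\left(b \right)} = 136 + b^{2} + b \left(\frac{28}{5} + b\right)$ ($h{\left(b \right)} = \left(b^{2} + \left(\frac{28}{5} + b\right) b\right) + 136 = \left(b^{2} + b \left(\frac{28}{5} + b\right)\right) + 136 = 136 + b^{2} + b \left(\frac{28}{5} + b\right)$)
$\left(h{\left(178 \right)} + D{\left(-126,-86 \right)}\right) - 655 = \left(\left(136 + 2 \cdot 178^{2} + \frac{28}{5} \cdot 178\right) + 429\right) - 655 = \left(\left(136 + 2 \cdot 31684 + \frac{4984}{5}\right) + 429\right) - 655 = \left(\left(136 + 63368 + \frac{4984}{5}\right) + 429\right) - 655 = \left(\frac{322504}{5} + 429\right) - 655 = \frac{324649}{5} - 655 = \frac{321374}{5}$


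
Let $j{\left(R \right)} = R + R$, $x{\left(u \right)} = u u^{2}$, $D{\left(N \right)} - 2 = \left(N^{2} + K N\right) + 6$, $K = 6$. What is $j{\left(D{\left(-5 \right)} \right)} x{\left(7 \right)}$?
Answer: $2058$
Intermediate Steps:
$D{\left(N \right)} = 8 + N^{2} + 6 N$ ($D{\left(N \right)} = 2 + \left(\left(N^{2} + 6 N\right) + 6\right) = 2 + \left(6 + N^{2} + 6 N\right) = 8 + N^{2} + 6 N$)
$x{\left(u \right)} = u^{3}$
$j{\left(R \right)} = 2 R$
$j{\left(D{\left(-5 \right)} \right)} x{\left(7 \right)} = 2 \left(8 + \left(-5\right)^{2} + 6 \left(-5\right)\right) 7^{3} = 2 \left(8 + 25 - 30\right) 343 = 2 \cdot 3 \cdot 343 = 6 \cdot 343 = 2058$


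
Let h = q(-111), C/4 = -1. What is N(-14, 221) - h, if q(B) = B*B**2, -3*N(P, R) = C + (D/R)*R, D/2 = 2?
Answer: 1367631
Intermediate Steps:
C = -4 (C = 4*(-1) = -4)
D = 4 (D = 2*2 = 4)
N(P, R) = 0 (N(P, R) = -(-4 + (4/R)*R)/3 = -(-4 + 4)/3 = -1/3*0 = 0)
q(B) = B**3
h = -1367631 (h = (-111)**3 = -1367631)
N(-14, 221) - h = 0 - 1*(-1367631) = 0 + 1367631 = 1367631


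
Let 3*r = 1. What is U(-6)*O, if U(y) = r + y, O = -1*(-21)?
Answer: -119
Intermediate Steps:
r = ⅓ (r = (⅓)*1 = ⅓ ≈ 0.33333)
O = 21
U(y) = ⅓ + y
U(-6)*O = (⅓ - 6)*21 = -17/3*21 = -119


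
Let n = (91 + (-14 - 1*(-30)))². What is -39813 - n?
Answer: -51262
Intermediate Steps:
n = 11449 (n = (91 + (-14 + 30))² = (91 + 16)² = 107² = 11449)
-39813 - n = -39813 - 1*11449 = -39813 - 11449 = -51262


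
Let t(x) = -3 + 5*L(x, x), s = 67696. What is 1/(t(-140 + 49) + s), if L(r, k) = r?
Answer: 1/67238 ≈ 1.4873e-5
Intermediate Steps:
t(x) = -3 + 5*x
1/(t(-140 + 49) + s) = 1/((-3 + 5*(-140 + 49)) + 67696) = 1/((-3 + 5*(-91)) + 67696) = 1/((-3 - 455) + 67696) = 1/(-458 + 67696) = 1/67238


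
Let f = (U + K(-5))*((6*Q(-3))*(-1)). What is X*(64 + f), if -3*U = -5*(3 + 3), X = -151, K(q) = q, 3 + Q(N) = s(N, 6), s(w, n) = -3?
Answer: -36844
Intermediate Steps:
Q(N) = -6 (Q(N) = -3 - 3 = -6)
U = 10 (U = -(-5)*(3 + 3)/3 = -(-5)*6/3 = -⅓*(-30) = 10)
f = 180 (f = (10 - 5)*((6*(-6))*(-1)) = 5*(-36*(-1)) = 5*36 = 180)
X*(64 + f) = -151*(64 + 180) = -151*244 = -36844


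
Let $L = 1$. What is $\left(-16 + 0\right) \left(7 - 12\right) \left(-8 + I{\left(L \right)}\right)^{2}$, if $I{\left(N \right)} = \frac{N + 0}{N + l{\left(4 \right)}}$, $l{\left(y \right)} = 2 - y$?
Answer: $6480$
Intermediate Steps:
$I{\left(N \right)} = \frac{N}{-2 + N}$ ($I{\left(N \right)} = \frac{N + 0}{N + \left(2 - 4\right)} = \frac{N}{N + \left(2 - 4\right)} = \frac{N}{N - 2} = \frac{N}{-2 + N}$)
$\left(-16 + 0\right) \left(7 - 12\right) \left(-8 + I{\left(L \right)}\right)^{2} = \left(-16 + 0\right) \left(7 - 12\right) \left(-8 + 1 \frac{1}{-2 + 1}\right)^{2} = \left(-16\right) \left(-5\right) \left(-8 + 1 \frac{1}{-1}\right)^{2} = 80 \left(-8 + 1 \left(-1\right)\right)^{2} = 80 \left(-8 - 1\right)^{2} = 80 \left(-9\right)^{2} = 80 \cdot 81 = 6480$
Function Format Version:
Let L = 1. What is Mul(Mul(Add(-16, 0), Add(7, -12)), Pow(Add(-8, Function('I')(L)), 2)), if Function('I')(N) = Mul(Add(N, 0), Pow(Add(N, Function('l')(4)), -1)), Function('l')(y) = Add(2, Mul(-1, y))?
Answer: 6480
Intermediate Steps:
Function('I')(N) = Mul(N, Pow(Add(-2, N), -1)) (Function('I')(N) = Mul(Add(N, 0), Pow(Add(N, Add(2, Mul(-1, 4))), -1)) = Mul(N, Pow(Add(N, Add(2, -4)), -1)) = Mul(N, Pow(Add(N, -2), -1)) = Mul(N, Pow(Add(-2, N), -1)))
Mul(Mul(Add(-16, 0), Add(7, -12)), Pow(Add(-8, Function('I')(L)), 2)) = Mul(Mul(Add(-16, 0), Add(7, -12)), Pow(Add(-8, Mul(1, Pow(Add(-2, 1), -1))), 2)) = Mul(Mul(-16, -5), Pow(Add(-8, Mul(1, Pow(-1, -1))), 2)) = Mul(80, Pow(Add(-8, Mul(1, -1)), 2)) = Mul(80, Pow(Add(-8, -1), 2)) = Mul(80, Pow(-9, 2)) = Mul(80, 81) = 6480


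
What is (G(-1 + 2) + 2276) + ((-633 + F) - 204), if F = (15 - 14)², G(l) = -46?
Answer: 1394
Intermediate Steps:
F = 1 (F = 1² = 1)
(G(-1 + 2) + 2276) + ((-633 + F) - 204) = (-46 + 2276) + ((-633 + 1) - 204) = 2230 + (-632 - 204) = 2230 - 836 = 1394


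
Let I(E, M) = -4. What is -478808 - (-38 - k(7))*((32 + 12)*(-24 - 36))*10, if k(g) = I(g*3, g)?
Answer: -1376408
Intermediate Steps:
k(g) = -4
-478808 - (-38 - k(7))*((32 + 12)*(-24 - 36))*10 = -478808 - (-38 - 1*(-4))*((32 + 12)*(-24 - 36))*10 = -478808 - (-38 + 4)*(44*(-60))*10 = -478808 - (-34*(-2640))*10 = -478808 - 89760*10 = -478808 - 1*897600 = -478808 - 897600 = -1376408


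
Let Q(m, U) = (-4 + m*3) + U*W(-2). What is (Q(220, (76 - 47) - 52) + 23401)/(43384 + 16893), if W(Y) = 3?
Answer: 23988/60277 ≈ 0.39796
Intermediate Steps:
Q(m, U) = -4 + 3*U + 3*m (Q(m, U) = (-4 + m*3) + U*3 = (-4 + 3*m) + 3*U = -4 + 3*U + 3*m)
(Q(220, (76 - 47) - 52) + 23401)/(43384 + 16893) = ((-4 + 3*((76 - 47) - 52) + 3*220) + 23401)/(43384 + 16893) = ((-4 + 3*(29 - 52) + 660) + 23401)/60277 = ((-4 + 3*(-23) + 660) + 23401)*(1/60277) = ((-4 - 69 + 660) + 23401)*(1/60277) = (587 + 23401)*(1/60277) = 23988*(1/60277) = 23988/60277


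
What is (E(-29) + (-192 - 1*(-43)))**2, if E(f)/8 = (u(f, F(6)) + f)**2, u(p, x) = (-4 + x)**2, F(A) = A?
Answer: 23532201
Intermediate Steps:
E(f) = 8*(4 + f)**2 (E(f) = 8*((-4 + 6)**2 + f)**2 = 8*(2**2 + f)**2 = 8*(4 + f)**2)
(E(-29) + (-192 - 1*(-43)))**2 = (8*(4 - 29)**2 + (-192 - 1*(-43)))**2 = (8*(-25)**2 + (-192 + 43))**2 = (8*625 - 149)**2 = (5000 - 149)**2 = 4851**2 = 23532201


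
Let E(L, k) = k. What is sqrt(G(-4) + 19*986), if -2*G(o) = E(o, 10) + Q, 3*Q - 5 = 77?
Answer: sqrt(168438)/3 ≈ 136.80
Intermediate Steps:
Q = 82/3 (Q = 5/3 + (1/3)*77 = 5/3 + 77/3 = 82/3 ≈ 27.333)
G(o) = -56/3 (G(o) = -(10 + 82/3)/2 = -1/2*112/3 = -56/3)
sqrt(G(-4) + 19*986) = sqrt(-56/3 + 19*986) = sqrt(-56/3 + 18734) = sqrt(56146/3) = sqrt(168438)/3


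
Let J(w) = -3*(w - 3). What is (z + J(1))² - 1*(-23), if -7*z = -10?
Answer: 3831/49 ≈ 78.184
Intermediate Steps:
J(w) = 9 - 3*w (J(w) = -3*(-3 + w) = 9 - 3*w)
z = 10/7 (z = -⅐*(-10) = 10/7 ≈ 1.4286)
(z + J(1))² - 1*(-23) = (10/7 + (9 - 3*1))² - 1*(-23) = (10/7 + (9 - 3))² + 23 = (10/7 + 6)² + 23 = (52/7)² + 23 = 2704/49 + 23 = 3831/49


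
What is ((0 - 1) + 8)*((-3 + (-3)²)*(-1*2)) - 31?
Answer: -115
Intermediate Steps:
((0 - 1) + 8)*((-3 + (-3)²)*(-1*2)) - 31 = (-1 + 8)*((-3 + 9)*(-2)) - 31 = 7*(6*(-2)) - 31 = 7*(-12) - 31 = -84 - 31 = -115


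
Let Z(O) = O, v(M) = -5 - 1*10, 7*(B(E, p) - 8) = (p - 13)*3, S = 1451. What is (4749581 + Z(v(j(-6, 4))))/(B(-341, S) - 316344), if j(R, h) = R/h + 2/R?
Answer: -16623481/1105019 ≈ -15.044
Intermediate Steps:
B(E, p) = 17/7 + 3*p/7 (B(E, p) = 8 + ((p - 13)*3)/7 = 8 + ((-13 + p)*3)/7 = 8 + (-39 + 3*p)/7 = 8 + (-39/7 + 3*p/7) = 17/7 + 3*p/7)
j(R, h) = 2/R + R/h
v(M) = -15 (v(M) = -5 - 10 = -15)
(4749581 + Z(v(j(-6, 4))))/(B(-341, S) - 316344) = (4749581 - 15)/((17/7 + (3/7)*1451) - 316344) = 4749566/((17/7 + 4353/7) - 316344) = 4749566/(4370/7 - 316344) = 4749566/(-2210038/7) = 4749566*(-7/2210038) = -16623481/1105019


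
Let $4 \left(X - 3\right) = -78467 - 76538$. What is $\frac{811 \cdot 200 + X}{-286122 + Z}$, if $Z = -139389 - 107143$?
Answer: $- \frac{493807}{2130616} \approx -0.23177$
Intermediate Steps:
$Z = -246532$
$X = - \frac{154993}{4}$ ($X = 3 + \frac{-78467 - 76538}{4} = 3 + \frac{1}{4} \left(-155005\right) = 3 - \frac{155005}{4} = - \frac{154993}{4} \approx -38748.0$)
$\frac{811 \cdot 200 + X}{-286122 + Z} = \frac{811 \cdot 200 - \frac{154993}{4}}{-286122 - 246532} = \frac{162200 - \frac{154993}{4}}{-532654} = \frac{493807}{4} \left(- \frac{1}{532654}\right) = - \frac{493807}{2130616}$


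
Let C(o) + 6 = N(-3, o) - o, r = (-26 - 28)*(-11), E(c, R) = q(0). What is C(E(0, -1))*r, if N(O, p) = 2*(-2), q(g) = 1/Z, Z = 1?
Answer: -6534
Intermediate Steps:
q(g) = 1 (q(g) = 1/1 = 1)
E(c, R) = 1
r = 594 (r = -54*(-11) = 594)
N(O, p) = -4
C(o) = -10 - o (C(o) = -6 + (-4 - o) = -10 - o)
C(E(0, -1))*r = (-10 - 1*1)*594 = (-10 - 1)*594 = -11*594 = -6534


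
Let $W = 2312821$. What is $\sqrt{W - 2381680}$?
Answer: $3 i \sqrt{7651} \approx 262.41 i$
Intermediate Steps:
$\sqrt{W - 2381680} = \sqrt{2312821 - 2381680} = \sqrt{-68859} = 3 i \sqrt{7651}$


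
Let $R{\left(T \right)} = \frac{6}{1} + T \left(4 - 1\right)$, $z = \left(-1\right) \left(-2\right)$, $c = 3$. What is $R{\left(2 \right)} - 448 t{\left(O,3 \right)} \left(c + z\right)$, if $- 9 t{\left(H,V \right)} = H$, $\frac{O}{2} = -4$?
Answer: $- \frac{17812}{9} \approx -1979.1$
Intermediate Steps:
$O = -8$ ($O = 2 \left(-4\right) = -8$)
$t{\left(H,V \right)} = - \frac{H}{9}$
$z = 2$
$R{\left(T \right)} = 6 + 3 T$ ($R{\left(T \right)} = 6 \cdot 1 + T \left(4 - 1\right) = 6 + T 3 = 6 + 3 T$)
$R{\left(2 \right)} - 448 t{\left(O,3 \right)} \left(c + z\right) = \left(6 + 3 \cdot 2\right) - 448 \left(- \frac{1}{9}\right) \left(-8\right) \left(3 + 2\right) = \left(6 + 6\right) - 448 \cdot \frac{8}{9} \cdot 5 = 12 - \frac{17920}{9} = - \frac{17812}{9}$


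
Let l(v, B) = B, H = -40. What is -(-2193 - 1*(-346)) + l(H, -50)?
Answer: 1797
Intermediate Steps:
-(-2193 - 1*(-346)) + l(H, -50) = -(-2193 - 1*(-346)) - 50 = -(-2193 + 346) - 50 = -1*(-1847) - 50 = 1847 - 50 = 1797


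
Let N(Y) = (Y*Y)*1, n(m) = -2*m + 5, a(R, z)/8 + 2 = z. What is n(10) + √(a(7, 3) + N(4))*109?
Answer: -15 + 218*√6 ≈ 518.99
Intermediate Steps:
a(R, z) = -16 + 8*z
n(m) = 5 - 2*m
N(Y) = Y² (N(Y) = Y²*1 = Y²)
n(10) + √(a(7, 3) + N(4))*109 = (5 - 2*10) + √((-16 + 8*3) + 4²)*109 = (5 - 20) + √((-16 + 24) + 16)*109 = -15 + √(8 + 16)*109 = -15 + √24*109 = -15 + (2*√6)*109 = -15 + 218*√6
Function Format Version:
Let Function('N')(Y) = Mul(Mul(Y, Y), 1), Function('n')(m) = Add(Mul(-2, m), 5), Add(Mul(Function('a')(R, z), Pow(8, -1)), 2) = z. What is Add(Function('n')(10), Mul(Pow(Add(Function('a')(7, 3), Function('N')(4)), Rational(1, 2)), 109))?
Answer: Add(-15, Mul(218, Pow(6, Rational(1, 2)))) ≈ 518.99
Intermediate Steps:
Function('a')(R, z) = Add(-16, Mul(8, z))
Function('n')(m) = Add(5, Mul(-2, m))
Function('N')(Y) = Pow(Y, 2) (Function('N')(Y) = Mul(Pow(Y, 2), 1) = Pow(Y, 2))
Add(Function('n')(10), Mul(Pow(Add(Function('a')(7, 3), Function('N')(4)), Rational(1, 2)), 109)) = Add(Add(5, Mul(-2, 10)), Mul(Pow(Add(Add(-16, Mul(8, 3)), Pow(4, 2)), Rational(1, 2)), 109)) = Add(Add(5, -20), Mul(Pow(Add(Add(-16, 24), 16), Rational(1, 2)), 109)) = Add(-15, Mul(Pow(Add(8, 16), Rational(1, 2)), 109)) = Add(-15, Mul(Pow(24, Rational(1, 2)), 109)) = Add(-15, Mul(Mul(2, Pow(6, Rational(1, 2))), 109)) = Add(-15, Mul(218, Pow(6, Rational(1, 2))))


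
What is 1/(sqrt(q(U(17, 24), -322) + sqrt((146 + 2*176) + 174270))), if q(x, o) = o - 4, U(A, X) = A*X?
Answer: sqrt(2)/(2*sqrt(-163 + 2*sqrt(10923))) ≈ 0.10423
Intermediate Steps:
q(x, o) = -4 + o
1/(sqrt(q(U(17, 24), -322) + sqrt((146 + 2*176) + 174270))) = 1/(sqrt((-4 - 322) + sqrt((146 + 2*176) + 174270))) = 1/(sqrt(-326 + sqrt((146 + 352) + 174270))) = 1/(sqrt(-326 + sqrt(498 + 174270))) = 1/(sqrt(-326 + sqrt(174768))) = 1/(sqrt(-326 + 4*sqrt(10923))) = 1/sqrt(-326 + 4*sqrt(10923))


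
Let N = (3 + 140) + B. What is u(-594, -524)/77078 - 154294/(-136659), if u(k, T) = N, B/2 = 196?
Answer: 11965785497/10533402402 ≈ 1.1360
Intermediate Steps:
B = 392 (B = 2*196 = 392)
N = 535 (N = (3 + 140) + 392 = 143 + 392 = 535)
u(k, T) = 535
u(-594, -524)/77078 - 154294/(-136659) = 535/77078 - 154294/(-136659) = 535*(1/77078) - 154294*(-1/136659) = 535/77078 + 154294/136659 = 11965785497/10533402402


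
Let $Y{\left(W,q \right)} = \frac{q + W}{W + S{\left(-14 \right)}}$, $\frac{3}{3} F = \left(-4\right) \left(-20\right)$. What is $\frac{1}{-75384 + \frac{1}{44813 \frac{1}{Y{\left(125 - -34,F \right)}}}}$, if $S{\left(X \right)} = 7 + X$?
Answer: $- \frac{6811576}{513483844945} \approx -1.3265 \cdot 10^{-5}$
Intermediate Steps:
$F = 80$ ($F = \left(-4\right) \left(-20\right) = 80$)
$Y{\left(W,q \right)} = \frac{W + q}{-7 + W}$ ($Y{\left(W,q \right)} = \frac{q + W}{W + \left(7 - 14\right)} = \frac{W + q}{W - 7} = \frac{W + q}{-7 + W}$)
$\frac{1}{-75384 + \frac{1}{44813 \frac{1}{Y{\left(125 - -34,F \right)}}}} = \frac{1}{-75384 + \frac{1}{44813 \frac{1}{\frac{1}{-7 + \left(125 - -34\right)} \left(\left(125 - -34\right) + 80\right)}}} = \frac{1}{-75384 + \frac{1}{44813 \frac{1}{\frac{1}{-7 + \left(125 + 34\right)} \left(\left(125 + 34\right) + 80\right)}}} = \frac{1}{-75384 + \frac{1}{44813 \frac{1}{\frac{1}{-7 + 159} \left(159 + 80\right)}}} = \frac{1}{-75384 + \frac{1}{44813 \frac{1}{\frac{1}{152} \cdot 239}}} = \frac{1}{-75384 + \frac{1}{44813 \frac{1}{\frac{239}{152}}}} = \frac{1}{-75384 + \frac{1}{44813 \cdot \frac{152}{239}}} = \frac{1}{-75384 + \frac{1}{\frac{6811576}{239}}} = \frac{1}{-75384 + \frac{239}{6811576}} = \frac{1}{- \frac{513483844945}{6811576}} = - \frac{6811576}{513483844945}$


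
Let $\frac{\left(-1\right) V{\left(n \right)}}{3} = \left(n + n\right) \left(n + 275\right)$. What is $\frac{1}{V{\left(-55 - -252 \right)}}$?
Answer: $- \frac{1}{557904} \approx -1.7924 \cdot 10^{-6}$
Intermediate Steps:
$V{\left(n \right)} = - 6 n \left(275 + n\right)$ ($V{\left(n \right)} = - 3 \left(n + n\right) \left(n + 275\right) = - 3 \cdot 2 n \left(275 + n\right) = - 6 n \left(275 + n\right)$)
$\frac{1}{V{\left(-55 - -252 \right)}} = \frac{1}{\left(-6\right) \left(-55 - -252\right) \left(275 - -197\right)} = \frac{1}{\left(-6\right) \left(-55 + 252\right) \left(275 + \left(-55 + 252\right)\right)} = \frac{1}{\left(-6\right) 197 \left(275 + 197\right)} = \frac{1}{\left(-6\right) 197 \cdot 472} = \frac{1}{-557904} = - \frac{1}{557904}$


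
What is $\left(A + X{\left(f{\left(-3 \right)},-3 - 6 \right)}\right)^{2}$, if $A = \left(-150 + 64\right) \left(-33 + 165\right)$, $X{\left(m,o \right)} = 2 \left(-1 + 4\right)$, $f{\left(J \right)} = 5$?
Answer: $128731716$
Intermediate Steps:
$X{\left(m,o \right)} = 6$ ($X{\left(m,o \right)} = 2 \cdot 3 = 6$)
$A = -11352$ ($A = \left(-86\right) 132 = -11352$)
$\left(A + X{\left(f{\left(-3 \right)},-3 - 6 \right)}\right)^{2} = \left(-11352 + 6\right)^{2} = \left(-11346\right)^{2} = 128731716$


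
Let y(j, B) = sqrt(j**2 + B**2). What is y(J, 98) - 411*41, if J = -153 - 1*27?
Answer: -16851 + 2*sqrt(10501) ≈ -16646.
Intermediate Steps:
J = -180 (J = -153 - 27 = -180)
y(j, B) = sqrt(B**2 + j**2)
y(J, 98) - 411*41 = sqrt(98**2 + (-180)**2) - 411*41 = sqrt(9604 + 32400) - 1*16851 = sqrt(42004) - 16851 = 2*sqrt(10501) - 16851 = -16851 + 2*sqrt(10501)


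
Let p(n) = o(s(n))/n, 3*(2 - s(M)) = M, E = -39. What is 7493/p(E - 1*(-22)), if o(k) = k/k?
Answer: -127381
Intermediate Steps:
s(M) = 2 - M/3
o(k) = 1
p(n) = 1/n
7493/p(E - 1*(-22)) = 7493/(1/(-39 - 1*(-22))) = 7493/(1/(-39 + 22)) = 7493/(1/(-17)) = 7493/(-1/17) = 7493*(-17) = -127381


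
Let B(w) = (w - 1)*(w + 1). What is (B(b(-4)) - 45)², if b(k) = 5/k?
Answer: 505521/256 ≈ 1974.7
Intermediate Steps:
B(w) = (1 + w)*(-1 + w) (B(w) = (-1 + w)*(1 + w) = (1 + w)*(-1 + w))
(B(b(-4)) - 45)² = ((-1 + (5/(-4))²) - 45)² = ((-1 + (5*(-¼))²) - 45)² = ((-1 + (-5/4)²) - 45)² = ((-1 + 25/16) - 45)² = (9/16 - 45)² = (-711/16)² = 505521/256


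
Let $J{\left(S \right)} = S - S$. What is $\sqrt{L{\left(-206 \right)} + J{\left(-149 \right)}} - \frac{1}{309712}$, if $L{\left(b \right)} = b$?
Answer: $- \frac{1}{309712} + i \sqrt{206} \approx -3.2288 \cdot 10^{-6} + 14.353 i$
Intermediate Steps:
$J{\left(S \right)} = 0$
$\sqrt{L{\left(-206 \right)} + J{\left(-149 \right)}} - \frac{1}{309712} = \sqrt{-206 + 0} - \frac{1}{309712} = \sqrt{-206} - \frac{1}{309712} = i \sqrt{206} - \frac{1}{309712} = - \frac{1}{309712} + i \sqrt{206}$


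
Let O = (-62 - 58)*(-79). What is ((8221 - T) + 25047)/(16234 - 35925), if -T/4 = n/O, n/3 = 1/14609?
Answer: -383949647481/227255997010 ≈ -1.6895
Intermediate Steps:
O = 9480 (O = -120*(-79) = 9480)
n = 3/14609 ≈ 0.00020535
T = -1/11541110 (T = -12/(14609*9480) = -4*1/46164440 = -1/11541110 ≈ -8.6647e-8)
((8221 - T) + 25047)/(16234 - 35925) = ((8221 - 1*(-1/11541110)) + 25047)/(16234 - 35925) = ((8221 + 1/11541110) + 25047)/(-19691) = (94879465311/11541110 + 25047)*(-1/19691) = (383949647481/11541110)*(-1/19691) = -383949647481/227255997010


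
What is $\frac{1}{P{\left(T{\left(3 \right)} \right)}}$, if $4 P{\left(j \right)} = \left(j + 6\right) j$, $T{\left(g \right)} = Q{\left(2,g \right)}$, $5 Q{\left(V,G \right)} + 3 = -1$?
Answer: $- \frac{25}{26} \approx -0.96154$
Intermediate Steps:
$Q{\left(V,G \right)} = - \frac{4}{5}$ ($Q{\left(V,G \right)} = - \frac{3}{5} + \frac{1}{5} \left(-1\right) = - \frac{3}{5} - \frac{1}{5} = - \frac{4}{5}$)
$T{\left(g \right)} = - \frac{4}{5}$
$P{\left(j \right)} = \frac{j \left(6 + j\right)}{4}$ ($P{\left(j \right)} = \frac{\left(j + 6\right) j}{4} = \frac{\left(6 + j\right) j}{4} = \frac{j \left(6 + j\right)}{4}$)
$\frac{1}{P{\left(T{\left(3 \right)} \right)}} = \frac{1}{\frac{1}{4} \left(- \frac{4}{5}\right) \left(6 - \frac{4}{5}\right)} = \frac{1}{\frac{1}{4} \left(- \frac{4}{5}\right) \frac{26}{5}} = \frac{1}{- \frac{26}{25}} = - \frac{25}{26}$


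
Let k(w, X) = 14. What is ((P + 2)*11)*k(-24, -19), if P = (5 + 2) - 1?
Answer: 1232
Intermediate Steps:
P = 6 (P = 7 - 1 = 6)
((P + 2)*11)*k(-24, -19) = ((6 + 2)*11)*14 = (8*11)*14 = 88*14 = 1232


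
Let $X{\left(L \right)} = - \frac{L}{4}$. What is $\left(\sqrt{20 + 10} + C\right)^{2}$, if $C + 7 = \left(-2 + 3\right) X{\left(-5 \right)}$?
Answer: $\frac{1009}{16} - \frac{23 \sqrt{30}}{2} \approx 0.074406$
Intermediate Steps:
$X{\left(L \right)} = - \frac{L}{4}$
$C = - \frac{23}{4}$ ($C = -7 + \left(-2 + 3\right) \left(\left(- \frac{1}{4}\right) \left(-5\right)\right) = -7 + 1 \cdot \frac{5}{4} = -7 + \frac{5}{4} = - \frac{23}{4} \approx -5.75$)
$\left(\sqrt{20 + 10} + C\right)^{2} = \left(\sqrt{20 + 10} - \frac{23}{4}\right)^{2} = \left(\sqrt{30} - \frac{23}{4}\right)^{2} = \left(- \frac{23}{4} + \sqrt{30}\right)^{2}$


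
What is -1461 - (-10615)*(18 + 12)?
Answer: 316989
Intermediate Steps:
-1461 - (-10615)*(18 + 12) = -1461 - (-10615)*30 = -1461 - 965*(-330) = -1461 + 318450 = 316989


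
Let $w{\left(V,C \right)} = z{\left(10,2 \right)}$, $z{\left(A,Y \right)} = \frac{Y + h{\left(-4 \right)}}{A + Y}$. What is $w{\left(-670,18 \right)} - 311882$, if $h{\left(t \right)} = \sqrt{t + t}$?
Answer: $- \frac{1871291}{6} + \frac{i \sqrt{2}}{6} \approx -3.1188 \cdot 10^{5} + 0.2357 i$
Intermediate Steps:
$h{\left(t \right)} = \sqrt{2} \sqrt{t}$ ($h{\left(t \right)} = \sqrt{2 t} = \sqrt{2} \sqrt{t}$)
$z{\left(A,Y \right)} = \frac{Y + 2 i \sqrt{2}}{A + Y}$ ($z{\left(A,Y \right)} = \frac{Y + \sqrt{2} \sqrt{-4}}{A + Y} = \frac{Y + \sqrt{2} \cdot 2 i}{A + Y} = \frac{Y + 2 i \sqrt{2}}{A + Y}$)
$w{\left(V,C \right)} = \frac{1}{6} + \frac{i \sqrt{2}}{6}$ ($w{\left(V,C \right)} = \frac{2 + 2 i \sqrt{2}}{10 + 2} = \frac{2 + 2 i \sqrt{2}}{12} = \frac{1}{6} + \frac{i \sqrt{2}}{6}$)
$w{\left(-670,18 \right)} - 311882 = \left(\frac{1}{6} + \frac{i \sqrt{2}}{6}\right) - 311882 = - \frac{1871291}{6} + \frac{i \sqrt{2}}{6}$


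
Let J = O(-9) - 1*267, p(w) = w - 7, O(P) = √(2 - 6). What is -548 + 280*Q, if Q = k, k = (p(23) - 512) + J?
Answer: -214188 + 560*I ≈ -2.1419e+5 + 560.0*I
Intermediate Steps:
O(P) = 2*I (O(P) = √(-4) = 2*I)
p(w) = -7 + w
J = -267 + 2*I (J = 2*I - 1*267 = 2*I - 267 = -267 + 2*I ≈ -267.0 + 2.0*I)
k = -763 + 2*I (k = ((-7 + 23) - 512) + (-267 + 2*I) = (16 - 512) + (-267 + 2*I) = -496 + (-267 + 2*I) = -763 + 2*I ≈ -763.0 + 2.0*I)
Q = -763 + 2*I ≈ -763.0 + 2.0*I
-548 + 280*Q = -548 + 280*(-763 + 2*I) = -548 + (-213640 + 560*I) = -214188 + 560*I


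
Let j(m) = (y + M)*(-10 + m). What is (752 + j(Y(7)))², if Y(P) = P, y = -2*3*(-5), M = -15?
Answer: 499849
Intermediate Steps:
y = 30 (y = -6*(-5) = 30)
j(m) = -150 + 15*m (j(m) = (30 - 15)*(-10 + m) = 15*(-10 + m) = -150 + 15*m)
(752 + j(Y(7)))² = (752 + (-150 + 15*7))² = (752 + (-150 + 105))² = (752 - 45)² = 707² = 499849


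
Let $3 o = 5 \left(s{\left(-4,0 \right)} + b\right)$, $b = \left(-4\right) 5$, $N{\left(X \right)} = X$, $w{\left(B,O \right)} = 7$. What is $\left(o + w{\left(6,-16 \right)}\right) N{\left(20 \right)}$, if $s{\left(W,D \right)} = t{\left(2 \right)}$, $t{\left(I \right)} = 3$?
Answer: $- \frac{1280}{3} \approx -426.67$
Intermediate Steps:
$s{\left(W,D \right)} = 3$
$b = -20$
$o = - \frac{85}{3}$ ($o = \frac{5 \left(3 - 20\right)}{3} = \frac{5 \left(-17\right)}{3} = \frac{1}{3} \left(-85\right) = - \frac{85}{3} \approx -28.333$)
$\left(o + w{\left(6,-16 \right)}\right) N{\left(20 \right)} = \left(- \frac{85}{3} + 7\right) 20 = \left(- \frac{64}{3}\right) 20 = - \frac{1280}{3}$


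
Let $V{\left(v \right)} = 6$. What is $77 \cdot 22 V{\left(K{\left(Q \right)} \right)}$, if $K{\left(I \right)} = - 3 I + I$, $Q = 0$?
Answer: $10164$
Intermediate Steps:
$K{\left(I \right)} = - 2 I$
$77 \cdot 22 V{\left(K{\left(Q \right)} \right)} = 77 \cdot 22 \cdot 6 = 1694 \cdot 6 = 10164$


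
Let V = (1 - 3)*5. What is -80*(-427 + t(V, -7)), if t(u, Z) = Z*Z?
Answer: 30240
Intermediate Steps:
V = -10 (V = -2*5 = -10)
t(u, Z) = Z**2
-80*(-427 + t(V, -7)) = -80*(-427 + (-7)**2) = -80*(-427 + 49) = -80*(-378) = 30240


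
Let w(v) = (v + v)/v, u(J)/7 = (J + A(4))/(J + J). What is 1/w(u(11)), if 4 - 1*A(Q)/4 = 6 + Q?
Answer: ½ ≈ 0.50000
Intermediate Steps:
A(Q) = -8 - 4*Q (A(Q) = 16 - 4*(6 + Q) = 16 + (-24 - 4*Q) = -8 - 4*Q)
u(J) = 7*(-24 + J)/(2*J) (u(J) = 7*((J + (-8 - 4*4))/(J + J)) = 7*((J + (-8 - 16))/((2*J))) = 7*((J - 24)*(1/(2*J))) = 7*((-24 + J)*(1/(2*J))) = 7*((-24 + J)/(2*J)) = 7*(-24 + J)/(2*J))
w(v) = 2 (w(v) = (2*v)/v = 2)
1/w(u(11)) = 1/2 = ½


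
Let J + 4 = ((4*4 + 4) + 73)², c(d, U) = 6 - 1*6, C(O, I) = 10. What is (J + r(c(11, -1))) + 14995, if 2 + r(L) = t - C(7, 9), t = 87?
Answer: 23715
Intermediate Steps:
c(d, U) = 0 (c(d, U) = 6 - 6 = 0)
r(L) = 75 (r(L) = -2 + (87 - 1*10) = -2 + (87 - 10) = -2 + 77 = 75)
J = 8645 (J = -4 + ((4*4 + 4) + 73)² = -4 + ((16 + 4) + 73)² = -4 + (20 + 73)² = -4 + 93² = -4 + 8649 = 8645)
(J + r(c(11, -1))) + 14995 = (8645 + 75) + 14995 = 8720 + 14995 = 23715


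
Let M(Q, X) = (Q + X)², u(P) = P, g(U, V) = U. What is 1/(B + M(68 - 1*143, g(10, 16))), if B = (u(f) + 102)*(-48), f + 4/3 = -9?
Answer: -1/175 ≈ -0.0057143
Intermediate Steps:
f = -31/3 (f = -4/3 - 9 = -31/3 ≈ -10.333)
B = -4400 (B = (-31/3 + 102)*(-48) = (275/3)*(-48) = -4400)
1/(B + M(68 - 1*143, g(10, 16))) = 1/(-4400 + ((68 - 1*143) + 10)²) = 1/(-4400 + ((68 - 143) + 10)²) = 1/(-4400 + (-75 + 10)²) = 1/(-4400 + (-65)²) = 1/(-4400 + 4225) = 1/(-175) = -1/175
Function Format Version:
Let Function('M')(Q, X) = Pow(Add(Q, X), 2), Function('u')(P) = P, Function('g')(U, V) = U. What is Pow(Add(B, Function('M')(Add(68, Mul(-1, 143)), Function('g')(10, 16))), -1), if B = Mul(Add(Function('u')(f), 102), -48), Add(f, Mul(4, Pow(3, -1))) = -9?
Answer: Rational(-1, 175) ≈ -0.0057143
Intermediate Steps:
f = Rational(-31, 3) (f = Add(Rational(-4, 3), -9) = Rational(-31, 3) ≈ -10.333)
B = -4400 (B = Mul(Add(Rational(-31, 3), 102), -48) = Mul(Rational(275, 3), -48) = -4400)
Pow(Add(B, Function('M')(Add(68, Mul(-1, 143)), Function('g')(10, 16))), -1) = Pow(Add(-4400, Pow(Add(Add(68, Mul(-1, 143)), 10), 2)), -1) = Pow(Add(-4400, Pow(Add(Add(68, -143), 10), 2)), -1) = Pow(Add(-4400, Pow(Add(-75, 10), 2)), -1) = Pow(Add(-4400, Pow(-65, 2)), -1) = Pow(Add(-4400, 4225), -1) = Pow(-175, -1) = Rational(-1, 175)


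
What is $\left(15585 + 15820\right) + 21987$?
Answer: $53392$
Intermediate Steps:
$\left(15585 + 15820\right) + 21987 = 31405 + 21987 = 53392$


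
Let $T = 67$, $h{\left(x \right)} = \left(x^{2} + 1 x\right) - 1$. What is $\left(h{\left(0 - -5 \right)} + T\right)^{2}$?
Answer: $9216$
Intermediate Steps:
$h{\left(x \right)} = -1 + x + x^{2}$ ($h{\left(x \right)} = \left(x^{2} + x\right) - 1 = \left(x + x^{2}\right) - 1 = -1 + x + x^{2}$)
$\left(h{\left(0 - -5 \right)} + T\right)^{2} = \left(\left(-1 + \left(0 - -5\right) + \left(0 - -5\right)^{2}\right) + 67\right)^{2} = \left(\left(-1 + \left(0 + 5\right) + \left(0 + 5\right)^{2}\right) + 67\right)^{2} = \left(\left(-1 + 5 + 5^{2}\right) + 67\right)^{2} = \left(\left(-1 + 5 + 25\right) + 67\right)^{2} = \left(29 + 67\right)^{2} = 96^{2} = 9216$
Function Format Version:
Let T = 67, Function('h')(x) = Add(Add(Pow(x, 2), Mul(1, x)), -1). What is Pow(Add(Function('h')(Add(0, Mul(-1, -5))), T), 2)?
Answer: 9216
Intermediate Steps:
Function('h')(x) = Add(-1, x, Pow(x, 2)) (Function('h')(x) = Add(Add(Pow(x, 2), x), -1) = Add(Add(x, Pow(x, 2)), -1) = Add(-1, x, Pow(x, 2)))
Pow(Add(Function('h')(Add(0, Mul(-1, -5))), T), 2) = Pow(Add(Add(-1, Add(0, Mul(-1, -5)), Pow(Add(0, Mul(-1, -5)), 2)), 67), 2) = Pow(Add(Add(-1, Add(0, 5), Pow(Add(0, 5), 2)), 67), 2) = Pow(Add(Add(-1, 5, Pow(5, 2)), 67), 2) = Pow(Add(Add(-1, 5, 25), 67), 2) = Pow(Add(29, 67), 2) = Pow(96, 2) = 9216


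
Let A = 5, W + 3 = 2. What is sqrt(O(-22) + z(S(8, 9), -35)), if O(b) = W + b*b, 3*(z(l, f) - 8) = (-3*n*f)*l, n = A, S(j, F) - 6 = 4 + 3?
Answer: sqrt(2766) ≈ 52.593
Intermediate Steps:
S(j, F) = 13 (S(j, F) = 6 + (4 + 3) = 6 + 7 = 13)
W = -1 (W = -3 + 2 = -1)
n = 5
z(l, f) = 8 - 5*f*l (z(l, f) = 8 + ((-15*f)*l)/3 = 8 + (-15*f*l)/3 = 8 - 5*f*l)
O(b) = -1 + b**2 (O(b) = -1 + b*b = -1 + b**2)
sqrt(O(-22) + z(S(8, 9), -35)) = sqrt((-1 + (-22)**2) + (8 - 5*(-35)*13)) = sqrt((-1 + 484) + (8 + 2275)) = sqrt(483 + 2283) = sqrt(2766)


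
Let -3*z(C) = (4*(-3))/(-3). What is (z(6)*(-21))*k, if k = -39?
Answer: -1092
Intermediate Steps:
z(C) = -4/3 (z(C) = -4*(-3)/(3*(-3)) = -(-4)*(-1)/3 = -1/3*4 = -4/3)
(z(6)*(-21))*k = -4/3*(-21)*(-39) = 28*(-39) = -1092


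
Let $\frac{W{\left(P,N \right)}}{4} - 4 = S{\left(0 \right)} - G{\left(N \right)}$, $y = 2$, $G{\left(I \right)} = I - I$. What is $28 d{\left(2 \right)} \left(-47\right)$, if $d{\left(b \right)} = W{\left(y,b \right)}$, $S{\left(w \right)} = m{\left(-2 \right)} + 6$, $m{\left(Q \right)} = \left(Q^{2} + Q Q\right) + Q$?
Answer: $-84224$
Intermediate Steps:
$G{\left(I \right)} = 0$
$m{\left(Q \right)} = Q + 2 Q^{2}$ ($m{\left(Q \right)} = \left(Q^{2} + Q^{2}\right) + Q = 2 Q^{2} + Q = Q + 2 Q^{2}$)
$S{\left(w \right)} = 12$ ($S{\left(w \right)} = - 2 \left(1 + 2 \left(-2\right)\right) + 6 = - 2 \left(1 - 4\right) + 6 = \left(-2\right) \left(-3\right) + 6 = 6 + 6 = 12$)
$W{\left(P,N \right)} = 64$ ($W{\left(P,N \right)} = 16 + 4 \left(12 - 0\right) = 16 + 4 \left(12 + 0\right) = 16 + 4 \cdot 12 = 16 + 48 = 64$)
$d{\left(b \right)} = 64$
$28 d{\left(2 \right)} \left(-47\right) = 28 \cdot 64 \left(-47\right) = 1792 \left(-47\right) = -84224$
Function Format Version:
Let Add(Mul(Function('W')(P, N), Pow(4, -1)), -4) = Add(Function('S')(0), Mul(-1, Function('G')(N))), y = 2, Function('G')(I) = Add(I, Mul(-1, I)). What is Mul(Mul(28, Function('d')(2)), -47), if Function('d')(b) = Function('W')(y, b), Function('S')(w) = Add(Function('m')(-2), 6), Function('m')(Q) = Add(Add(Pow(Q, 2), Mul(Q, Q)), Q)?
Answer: -84224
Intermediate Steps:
Function('G')(I) = 0
Function('m')(Q) = Add(Q, Mul(2, Pow(Q, 2))) (Function('m')(Q) = Add(Add(Pow(Q, 2), Pow(Q, 2)), Q) = Add(Mul(2, Pow(Q, 2)), Q) = Add(Q, Mul(2, Pow(Q, 2))))
Function('S')(w) = 12 (Function('S')(w) = Add(Mul(-2, Add(1, Mul(2, -2))), 6) = Add(Mul(-2, Add(1, -4)), 6) = Add(Mul(-2, -3), 6) = Add(6, 6) = 12)
Function('W')(P, N) = 64 (Function('W')(P, N) = Add(16, Mul(4, Add(12, Mul(-1, 0)))) = Add(16, Mul(4, Add(12, 0))) = Add(16, Mul(4, 12)) = Add(16, 48) = 64)
Function('d')(b) = 64
Mul(Mul(28, Function('d')(2)), -47) = Mul(Mul(28, 64), -47) = Mul(1792, -47) = -84224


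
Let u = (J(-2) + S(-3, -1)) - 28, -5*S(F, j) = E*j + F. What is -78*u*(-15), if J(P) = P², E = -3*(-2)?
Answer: -25974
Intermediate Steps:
E = 6
S(F, j) = -6*j/5 - F/5 (S(F, j) = -(6*j + F)/5 = -(F + 6*j)/5 = -6*j/5 - F/5)
u = -111/5 (u = ((-2)² + (-6/5*(-1) - ⅕*(-3))) - 28 = (4 + (6/5 + ⅗)) - 28 = (4 + 9/5) - 28 = 29/5 - 28 = -111/5 ≈ -22.200)
-78*u*(-15) = -78*(-111/5)*(-15) = (8658/5)*(-15) = -25974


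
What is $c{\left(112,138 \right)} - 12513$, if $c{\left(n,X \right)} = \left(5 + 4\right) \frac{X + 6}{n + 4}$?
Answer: $- \frac{362553}{29} \approx -12502.0$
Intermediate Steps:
$c{\left(n,X \right)} = \frac{9 \left(6 + X\right)}{4 + n}$ ($c{\left(n,X \right)} = 9 \frac{6 + X}{4 + n} = \frac{9 \left(6 + X\right)}{4 + n}$)
$c{\left(112,138 \right)} - 12513 = \frac{9 \left(6 + 138\right)}{4 + 112} - 12513 = 9 \cdot \frac{1}{116} \cdot 144 - 12513 = \frac{324}{29} - 12513 = - \frac{362553}{29}$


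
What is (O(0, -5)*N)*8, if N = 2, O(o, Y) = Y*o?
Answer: 0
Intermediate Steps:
(O(0, -5)*N)*8 = (-5*0*2)*8 = (0*2)*8 = 0*8 = 0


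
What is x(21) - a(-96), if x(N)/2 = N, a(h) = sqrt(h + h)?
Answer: 42 - 8*I*sqrt(3) ≈ 42.0 - 13.856*I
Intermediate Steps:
a(h) = sqrt(2)*sqrt(h) (a(h) = sqrt(2*h) = sqrt(2)*sqrt(h))
x(N) = 2*N
x(21) - a(-96) = 2*21 - sqrt(2)*sqrt(-96) = 42 - sqrt(2)*4*I*sqrt(6) = 42 - 8*I*sqrt(3)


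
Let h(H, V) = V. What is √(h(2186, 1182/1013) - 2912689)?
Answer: 5*I*√119556398443/1013 ≈ 1706.7*I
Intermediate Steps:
√(h(2186, 1182/1013) - 2912689) = √(1182/1013 - 2912689) = √(-2950552775/1013) = 5*I*√119556398443/1013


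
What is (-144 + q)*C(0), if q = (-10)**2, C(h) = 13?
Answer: -572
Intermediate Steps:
q = 100
(-144 + q)*C(0) = (-144 + 100)*13 = -44*13 = -572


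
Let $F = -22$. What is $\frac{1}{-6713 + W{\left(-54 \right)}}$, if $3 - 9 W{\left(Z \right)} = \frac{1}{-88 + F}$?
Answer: $- \frac{990}{6645539} \approx -0.00014897$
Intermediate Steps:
$W{\left(Z \right)} = \frac{331}{990}$ ($W{\left(Z \right)} = \frac{1}{3} - \frac{1}{9 \left(-88 - 22\right)} = \frac{1}{3} - \frac{1}{9 \left(-110\right)} = \frac{1}{3} - - \frac{1}{990} = \frac{1}{3} + \frac{1}{990} = \frac{331}{990}$)
$\frac{1}{-6713 + W{\left(-54 \right)}} = \frac{1}{-6713 + \frac{331}{990}} = \frac{1}{- \frac{6645539}{990}} = - \frac{990}{6645539}$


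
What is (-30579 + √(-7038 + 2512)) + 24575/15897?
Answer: -486089788/15897 + I*√4526 ≈ -30577.0 + 67.276*I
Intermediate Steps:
(-30579 + √(-7038 + 2512)) + 24575/15897 = (-30579 + √(-4526)) + 24575*(1/15897) = (-30579 + I*√4526) + 24575/15897 = -486089788/15897 + I*√4526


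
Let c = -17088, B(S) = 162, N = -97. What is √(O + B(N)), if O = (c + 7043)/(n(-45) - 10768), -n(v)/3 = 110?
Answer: √20064307258/11098 ≈ 12.763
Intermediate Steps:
n(v) = -330 (n(v) = -3*110 = -330)
O = 10045/11098 (O = (-17088 + 7043)/(-330 - 10768) = -10045/(-11098) = -10045*(-1/11098) = 10045/11098 ≈ 0.90512)
√(O + B(N)) = √(10045/11098 + 162) = √(1807921/11098) = √20064307258/11098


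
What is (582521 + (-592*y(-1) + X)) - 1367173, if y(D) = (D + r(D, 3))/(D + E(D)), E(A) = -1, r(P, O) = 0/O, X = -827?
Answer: -785775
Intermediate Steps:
r(P, O) = 0
y(D) = D/(-1 + D) (y(D) = (D + 0)/(D - 1) = D/(-1 + D))
(582521 + (-592*y(-1) + X)) - 1367173 = (582521 + (-(-592)/(-1 - 1) - 827)) - 1367173 = (582521 + (-(-592)/(-2) - 827)) - 1367173 = (582521 + (-(-592)*(-1)/2 - 827)) - 1367173 = (582521 + (-592*1/2 - 827)) - 1367173 = (582521 + (-296 - 827)) - 1367173 = (582521 - 1123) - 1367173 = 581398 - 1367173 = -785775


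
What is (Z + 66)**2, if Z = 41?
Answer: 11449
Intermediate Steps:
(Z + 66)**2 = (41 + 66)**2 = 107**2 = 11449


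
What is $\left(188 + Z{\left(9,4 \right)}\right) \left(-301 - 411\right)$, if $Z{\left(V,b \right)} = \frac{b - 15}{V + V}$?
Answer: $- \frac{1200788}{9} \approx -1.3342 \cdot 10^{5}$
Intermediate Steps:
$Z{\left(V,b \right)} = \frac{-15 + b}{2 V}$
$\left(188 + Z{\left(9,4 \right)}\right) \left(-301 - 411\right) = \left(188 + \frac{-15 + 4}{2 \cdot 9}\right) \left(-301 - 411\right) = \left(188 + \frac{1}{2} \cdot \frac{1}{9} \left(-11\right)\right) \left(-712\right) = \left(188 - \frac{11}{18}\right) \left(-712\right) = \frac{3373}{18} \left(-712\right) = - \frac{1200788}{9}$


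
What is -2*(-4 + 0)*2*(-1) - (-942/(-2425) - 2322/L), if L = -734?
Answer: -17400739/889975 ≈ -19.552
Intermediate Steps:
-2*(-4 + 0)*2*(-1) - (-942/(-2425) - 2322/L) = -2*(-4 + 0)*2*(-1) - (-942/(-2425) - 2322/(-734)) = -2*(-4*2)*(-1) - (-942*(-1/2425) - 2322*(-1/734)) = -(-16)*(-1) - (942/2425 + 1161/367) = -2*8 - 1*3161139/889975 = -16 - 3161139/889975 = -17400739/889975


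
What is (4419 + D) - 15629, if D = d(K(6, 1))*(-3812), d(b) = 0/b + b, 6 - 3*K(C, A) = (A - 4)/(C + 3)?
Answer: -173318/9 ≈ -19258.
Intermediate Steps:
K(C, A) = 2 - (-4 + A)/(3*(3 + C)) (K(C, A) = 2 - (A - 4)/(3*(C + 3)) = 2 - (-4 + A)/(3*(3 + C)))
d(b) = b (d(b) = 0 + b = b)
D = -72428/9 (D = ((22 - 1*1 + 6*6)/(3*(3 + 6)))*(-3812) = ((1/3)*(22 - 1 + 36)/9)*(-3812) = ((1/3)*(1/9)*57)*(-3812) = (19/9)*(-3812) = -72428/9 ≈ -8047.6)
(4419 + D) - 15629 = (4419 - 72428/9) - 15629 = -32657/9 - 15629 = -173318/9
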